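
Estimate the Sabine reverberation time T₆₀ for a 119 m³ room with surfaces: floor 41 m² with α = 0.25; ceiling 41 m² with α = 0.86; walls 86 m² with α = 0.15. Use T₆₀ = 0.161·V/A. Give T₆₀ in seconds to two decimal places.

0.33 s

Total absorption A = 41·0.25 + 41·0.86 + 86·0.15 = 58.41 m² sabins.
T₆₀ = 0.161·V/A = 0.161·119/58.41 = 0.328 s.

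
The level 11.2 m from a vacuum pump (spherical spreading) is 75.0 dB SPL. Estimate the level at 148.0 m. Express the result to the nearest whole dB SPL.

53 dB SPL

For a point source, L₂ = L₁ − 20·log₁₀(r₂/r₁).
L₂ = 75.0 − 20·log₁₀(148.0/11.2) = 75.0 − 22.421 = 52.58 dB SPL.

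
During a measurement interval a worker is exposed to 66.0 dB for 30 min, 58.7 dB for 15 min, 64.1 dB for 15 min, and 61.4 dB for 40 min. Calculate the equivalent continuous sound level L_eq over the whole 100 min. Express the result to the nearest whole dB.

64 dB

L_eq = 10·log₁₀[(1/T)·Σ tᵢ·10^(Lᵢ/10)] with T = 100 min.
Σ tᵢ·10^(Lᵢ/10) = 30·10^(66.0/10) + 15·10^(58.7/10) + 15·10^(64.1/10) + 40·10^(61.4/10) = 2.243e+08.
L_eq = 10·log₁₀(2.243e+08/100) = 63.51 dB.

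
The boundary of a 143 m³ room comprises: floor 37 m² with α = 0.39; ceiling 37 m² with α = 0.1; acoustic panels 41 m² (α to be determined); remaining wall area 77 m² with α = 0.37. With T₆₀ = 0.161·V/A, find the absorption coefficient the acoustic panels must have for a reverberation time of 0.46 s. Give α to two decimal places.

From T₆₀ = 0.161·V/A, the target T₆₀ = 0.46 s needs A = 0.161·143/0.46 = 50.05 m².
Absorption from the other surfaces = 37·0.39 + 37·0.1 + 77·0.37 = 46.62 m², so the acoustic panels must supply 3.43 m² over 41 m².
α = 3.43/41 = 0.084.

0.08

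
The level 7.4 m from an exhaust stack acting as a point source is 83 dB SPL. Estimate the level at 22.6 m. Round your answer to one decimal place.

Point-source attenuation: ΔL = 20·log₁₀(r₂/r₁) = 20·log₁₀(22.6/7.4) = 9.698 dB.
L₂ = 83 − 20·log₁₀(22.6/7.4) = 83 − 9.698 = 73.30 dB SPL.

73.3 dB SPL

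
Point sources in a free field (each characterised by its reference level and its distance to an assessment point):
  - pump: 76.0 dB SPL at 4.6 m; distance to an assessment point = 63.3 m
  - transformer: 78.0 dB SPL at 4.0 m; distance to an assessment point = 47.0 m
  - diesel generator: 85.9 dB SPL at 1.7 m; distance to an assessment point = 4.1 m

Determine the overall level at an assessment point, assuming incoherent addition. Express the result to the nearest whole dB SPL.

Apply inverse-square spreading to bring every level to the receiver, then sum 10^(L/10).
pump: 76.0 − 20·log₁₀(63.3/4.6) = 76.0 − 22.77 = 53.23 dB SPL.
transformer: 78.0 − 20·log₁₀(47.0/4.0) = 78.0 − 21.40 = 56.60 dB SPL.
diesel generator: 85.9 − 20·log₁₀(4.1/1.7) = 85.9 − 7.65 = 78.25 dB SPL.
Σ 10^(L/10) = 6.755e+07 → L_total = 10·log₁₀(6.755e+07) = 78.30 dB SPL.

78 dB SPL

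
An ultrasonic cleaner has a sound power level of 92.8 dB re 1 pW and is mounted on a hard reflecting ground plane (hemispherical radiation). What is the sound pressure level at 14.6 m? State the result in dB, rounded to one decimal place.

Free-field hemispherical radiation: L_p = L_w − 10·log₁₀(2π·r²), r = 14.6 m.
2π·r² = 1339 m², 10·log₁₀ of that is 31.269 dB.
L_p = 92.8 − 31.269 = 61.53 dB.

61.5 dB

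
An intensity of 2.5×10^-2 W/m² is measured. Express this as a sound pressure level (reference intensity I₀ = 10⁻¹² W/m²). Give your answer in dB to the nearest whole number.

104 dB

Dividing by I₀ shifts the exponent by 12: I/I₀ = 2.5×10^10.
L = 10·(0.3979 + 10) = 103.98 dB.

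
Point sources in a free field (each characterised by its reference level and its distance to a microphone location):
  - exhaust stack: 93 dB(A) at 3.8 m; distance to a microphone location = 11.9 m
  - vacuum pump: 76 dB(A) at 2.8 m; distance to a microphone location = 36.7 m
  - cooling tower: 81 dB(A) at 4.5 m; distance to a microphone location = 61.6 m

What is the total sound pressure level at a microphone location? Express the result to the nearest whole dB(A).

83 dB(A)

Apply inverse-square spreading to bring every level to the receiver, then sum 10^(L/10).
exhaust stack: 93 − 20·log₁₀(11.9/3.8) = 93 − 9.92 = 83.08 dB(A).
vacuum pump: 76 − 20·log₁₀(36.7/2.8) = 76 − 22.35 = 53.65 dB(A).
cooling tower: 81 − 20·log₁₀(61.6/4.5) = 81 − 22.73 = 58.27 dB(A).
Σ 10^(L/10) = 2.044e+08 → L_total = 10·log₁₀(2.044e+08) = 83.10 dB(A).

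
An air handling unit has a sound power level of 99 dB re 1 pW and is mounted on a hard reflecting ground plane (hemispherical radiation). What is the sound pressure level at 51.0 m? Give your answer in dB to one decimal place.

56.9 dB

L_p = L_w − 10·log₁₀(2π·r²) with r = 51.0 m.
2π·r² = 1.634e+04 m², 10·log₁₀ of that is 42.133 dB.
L_p = 99 − 42.133 = 56.87 dB.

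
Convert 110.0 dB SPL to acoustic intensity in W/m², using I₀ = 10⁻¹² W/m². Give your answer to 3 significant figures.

I = I₀·10^(L/10) = 10⁻¹² × 10^(110.0/10) = 10^(-1.000).

0.100 W/m²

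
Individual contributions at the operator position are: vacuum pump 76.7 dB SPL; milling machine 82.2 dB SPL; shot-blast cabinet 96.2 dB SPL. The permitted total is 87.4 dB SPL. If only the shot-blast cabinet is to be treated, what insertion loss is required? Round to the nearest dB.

Everything except the shot-blast cabinet sums to 10^(76.7/10) + 10^(82.2/10) = 2.127e+08 in linear terms, 83.28 dB SPL.
The limit corresponds to 10^(87.4/10) = 5.495e+08; subtracting the fixed part leaves 3.368e+08 for the shot-blast cabinet, i.e. 85.27 dB SPL.
Required insertion loss = 96.2 − 85.27 = 10.93 dB.

11 dB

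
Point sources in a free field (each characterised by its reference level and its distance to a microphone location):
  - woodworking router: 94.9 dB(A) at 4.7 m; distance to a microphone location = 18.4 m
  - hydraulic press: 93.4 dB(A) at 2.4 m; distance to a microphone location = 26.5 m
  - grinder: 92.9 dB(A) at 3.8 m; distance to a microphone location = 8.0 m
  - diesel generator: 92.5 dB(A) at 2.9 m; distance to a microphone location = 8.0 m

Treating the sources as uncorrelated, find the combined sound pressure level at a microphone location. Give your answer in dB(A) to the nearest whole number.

First find each source's level at the receiver (point-source: −20·log₁₀(r/r_ref)), then combine on an intensity basis.
woodworking router: 94.9 − 20·log₁₀(18.4/4.7) = 94.9 − 11.85 = 83.05 dB(A).
hydraulic press: 93.4 − 20·log₁₀(26.5/2.4) = 93.4 − 20.86 = 72.54 dB(A).
grinder: 92.9 − 20·log₁₀(8.0/3.8) = 92.9 − 6.47 = 86.43 dB(A).
diesel generator: 92.5 − 20·log₁₀(8.0/2.9) = 92.5 − 8.81 = 83.69 dB(A).
Σ 10^(L/10) = 8.932e+08 → L_total = 10·log₁₀(8.932e+08) = 89.51 dB(A).

90 dB(A)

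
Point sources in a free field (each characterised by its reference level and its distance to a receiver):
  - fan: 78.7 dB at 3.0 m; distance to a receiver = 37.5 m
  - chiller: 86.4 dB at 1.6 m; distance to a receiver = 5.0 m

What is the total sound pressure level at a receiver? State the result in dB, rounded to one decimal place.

76.5 dB

Apply inverse-square spreading to bring every level to the receiver, then sum 10^(L/10).
fan: 78.7 − 20·log₁₀(37.5/3.0) = 78.7 − 21.94 = 56.76 dB.
chiller: 86.4 − 20·log₁₀(5.0/1.6) = 86.4 − 9.90 = 76.50 dB.
Σ 10^(L/10) = 4.517e+07 → L_total = 10·log₁₀(4.517e+07) = 76.55 dB.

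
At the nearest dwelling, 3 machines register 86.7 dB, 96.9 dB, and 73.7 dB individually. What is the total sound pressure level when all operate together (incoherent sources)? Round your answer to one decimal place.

97.3 dB

Incoherent sources combine by intensity addition: L_total = 10·log₁₀(Σ 10^(L_i/10)).
Σ 10^(L/10) = 10^(86.7/10) + 10^(96.9/10) + 10^(73.7/10) = 5.389e+09.
L_total = 10·log₁₀(5.389e+09) = 97.32 dB.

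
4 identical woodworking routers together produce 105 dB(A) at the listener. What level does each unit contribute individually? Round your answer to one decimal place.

For N identical incoherent sources L_total = L₁ + 10·log₁₀ N, so L₁ = 105 − 10·log₁₀(4) = 105 − 6.021.

99.0 dB(A)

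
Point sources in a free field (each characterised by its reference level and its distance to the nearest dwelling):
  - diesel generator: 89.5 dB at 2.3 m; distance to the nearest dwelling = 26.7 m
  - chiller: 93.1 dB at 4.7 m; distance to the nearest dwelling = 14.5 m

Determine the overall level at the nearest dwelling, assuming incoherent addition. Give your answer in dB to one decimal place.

Apply inverse-square spreading to bring every level to the receiver, then sum 10^(L/10).
diesel generator: 89.5 − 20·log₁₀(26.7/2.3) = 89.5 − 21.30 = 68.20 dB.
chiller: 93.1 − 20·log₁₀(14.5/4.7) = 93.1 − 9.79 = 83.31 dB.
Σ 10^(L/10) = 2.211e+08 → L_total = 10·log₁₀(2.211e+08) = 83.45 dB.

83.4 dB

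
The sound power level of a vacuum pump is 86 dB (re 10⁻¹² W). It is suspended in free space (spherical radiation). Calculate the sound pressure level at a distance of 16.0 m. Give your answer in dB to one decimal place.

The power spreads over a sphere of area 4π·r², so L_p = L_w − 10·log₁₀(4π·r²).
4π·r² = 3217 m², 10·log₁₀ of that is 35.074 dB.
L_p = 86 − 35.074 = 50.93 dB.

50.9 dB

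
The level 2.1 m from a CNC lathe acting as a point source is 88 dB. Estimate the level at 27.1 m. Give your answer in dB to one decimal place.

Spherical spreading from a point source gives a 20·log₁₀(r₂/r₁) drop.
L₂ = 88 − 20·log₁₀(27.1/2.1) = 88 − 22.215 = 65.79 dB.

65.8 dB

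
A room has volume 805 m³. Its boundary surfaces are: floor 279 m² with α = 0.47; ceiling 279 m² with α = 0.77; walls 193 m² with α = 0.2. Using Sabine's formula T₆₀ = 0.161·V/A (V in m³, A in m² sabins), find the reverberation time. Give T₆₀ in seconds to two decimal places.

Total absorption A = 279·0.47 + 279·0.77 + 193·0.2 = 384.56 m² sabins.
T₆₀ = 0.161·V/A = 0.161·805/384.56 = 0.337 s.

0.34 s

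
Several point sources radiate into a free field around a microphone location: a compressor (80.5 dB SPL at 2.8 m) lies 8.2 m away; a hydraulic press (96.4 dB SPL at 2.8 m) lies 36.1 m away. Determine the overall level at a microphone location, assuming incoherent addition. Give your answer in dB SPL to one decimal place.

75.9 dB SPL

Apply inverse-square spreading to bring every level to the receiver, then sum 10^(L/10).
compressor: 80.5 − 20·log₁₀(8.2/2.8) = 80.5 − 9.33 = 71.17 dB SPL.
hydraulic press: 96.4 − 20·log₁₀(36.1/2.8) = 96.4 − 22.21 = 74.19 dB SPL.
Σ 10^(L/10) = 3.934e+07 → L_total = 10·log₁₀(3.934e+07) = 75.95 dB SPL.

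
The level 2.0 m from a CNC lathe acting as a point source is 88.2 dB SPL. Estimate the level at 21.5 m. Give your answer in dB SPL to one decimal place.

Spherical spreading from a point source gives a 20·log₁₀(r₂/r₁) drop.
L₂ = 88.2 − 20·log₁₀(21.5/2.0) = 88.2 − 20.628 = 67.57 dB SPL.

67.6 dB SPL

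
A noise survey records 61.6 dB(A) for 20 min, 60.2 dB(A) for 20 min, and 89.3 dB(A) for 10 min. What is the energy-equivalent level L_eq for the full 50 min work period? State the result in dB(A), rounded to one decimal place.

82.3 dB(A)

The energy average is taken in the linear domain: L_eq = 10·log₁₀[(Σ tᵢ·10^(Lᵢ/10))/T], T = 50 min.
Σ tᵢ·10^(Lᵢ/10) = 20·10^(61.6/10) + 20·10^(60.2/10) + 10·10^(89.3/10) = 8.561e+09.
L_eq = 10·log₁₀(8.561e+09/50) = 82.34 dB(A).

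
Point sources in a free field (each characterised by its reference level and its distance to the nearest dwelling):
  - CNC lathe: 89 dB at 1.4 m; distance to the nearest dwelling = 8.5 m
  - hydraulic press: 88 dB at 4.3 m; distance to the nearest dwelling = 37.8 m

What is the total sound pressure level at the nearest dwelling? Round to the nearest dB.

75 dB

First find each source's level at the receiver (point-source: −20·log₁₀(r/r_ref)), then combine on an intensity basis.
CNC lathe: 89 − 20·log₁₀(8.5/1.4) = 89 − 15.67 = 73.33 dB.
hydraulic press: 88 − 20·log₁₀(37.8/4.3) = 88 − 18.88 = 69.12 dB.
Σ 10^(L/10) = 2.971e+07 → L_total = 10·log₁₀(2.971e+07) = 74.73 dB.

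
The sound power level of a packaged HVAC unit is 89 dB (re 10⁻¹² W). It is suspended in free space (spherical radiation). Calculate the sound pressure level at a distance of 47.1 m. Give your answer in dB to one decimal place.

44.5 dB

L_p = L_w − 10·log₁₀(4π·r²) with r = 47.1 m.
4π·r² = 2.788e+04 m², 10·log₁₀ of that is 44.453 dB.
L_p = 89 − 44.453 = 44.55 dB.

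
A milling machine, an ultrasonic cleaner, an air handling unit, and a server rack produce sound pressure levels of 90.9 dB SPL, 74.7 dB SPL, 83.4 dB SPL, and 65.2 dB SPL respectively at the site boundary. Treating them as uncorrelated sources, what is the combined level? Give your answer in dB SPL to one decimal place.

For uncorrelated sources the intensities add, so convert each level to linear form, sum, and take 10·log₁₀ of the total.
Σ 10^(L/10) = 10^(90.9/10) + 10^(74.7/10) + 10^(83.4/10) + 10^(65.2/10) = 1.482e+09.
L_total = 10·log₁₀(1.482e+09) = 91.71 dB SPL.

91.7 dB SPL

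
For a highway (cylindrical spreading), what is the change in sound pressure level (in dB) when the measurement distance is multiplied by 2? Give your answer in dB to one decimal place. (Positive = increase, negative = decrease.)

Line-source spreading: ΔL = −10·log₁₀(r₂/r₁).
ΔL = −10·log₁₀(2) = -3.01 dB.

-3.0 dB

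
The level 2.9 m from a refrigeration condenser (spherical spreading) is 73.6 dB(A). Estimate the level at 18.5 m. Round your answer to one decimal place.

For a point source, L₂ = L₁ − 20·log₁₀(r₂/r₁).
L₂ = 73.6 − 20·log₁₀(18.5/2.9) = 73.6 − 16.095 = 57.50 dB(A).

57.5 dB(A)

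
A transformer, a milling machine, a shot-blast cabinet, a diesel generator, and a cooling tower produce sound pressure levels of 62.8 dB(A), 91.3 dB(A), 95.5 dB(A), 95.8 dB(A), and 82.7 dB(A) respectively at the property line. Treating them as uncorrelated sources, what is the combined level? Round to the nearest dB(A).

99 dB(A)

For uncorrelated sources the intensities add, so convert each level to linear form, sum, and take 10·log₁₀ of the total.
Σ 10^(L/10) = 10^(62.8/10) + 10^(91.3/10) + 10^(95.5/10) + 10^(95.8/10) + 10^(82.7/10) = 8.887e+09.
L_total = 10·log₁₀(8.887e+09) = 99.49 dB(A).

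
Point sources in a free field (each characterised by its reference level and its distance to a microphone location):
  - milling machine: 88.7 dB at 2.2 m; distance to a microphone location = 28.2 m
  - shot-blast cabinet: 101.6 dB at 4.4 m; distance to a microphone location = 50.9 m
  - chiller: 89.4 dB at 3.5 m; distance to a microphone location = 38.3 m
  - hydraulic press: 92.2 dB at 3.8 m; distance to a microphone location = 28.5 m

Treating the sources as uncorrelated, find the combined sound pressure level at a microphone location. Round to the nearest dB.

82 dB

First find each source's level at the receiver (point-source: −20·log₁₀(r/r_ref)), then combine on an intensity basis.
milling machine: 88.7 − 20·log₁₀(28.2/2.2) = 88.7 − 22.16 = 66.54 dB.
shot-blast cabinet: 101.6 − 20·log₁₀(50.9/4.4) = 101.6 − 21.27 = 80.33 dB.
chiller: 89.4 − 20·log₁₀(38.3/3.5) = 89.4 − 20.78 = 68.62 dB.
hydraulic press: 92.2 − 20·log₁₀(28.5/3.8) = 92.2 − 17.50 = 74.70 dB.
Σ 10^(L/10) = 1.493e+08 → L_total = 10·log₁₀(1.493e+08) = 81.74 dB.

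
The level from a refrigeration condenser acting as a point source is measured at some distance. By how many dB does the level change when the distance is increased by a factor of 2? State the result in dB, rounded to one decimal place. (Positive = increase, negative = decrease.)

-6.0 dB

A point source loses 6 dB per doubling of distance; generally ΔL = −20·log₁₀(r₂/r₁).
ΔL = −20·log₁₀(2) = -6.02 dB.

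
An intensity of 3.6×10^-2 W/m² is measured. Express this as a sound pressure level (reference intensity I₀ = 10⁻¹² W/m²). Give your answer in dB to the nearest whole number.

106 dB

Dividing by I₀ shifts the exponent by 12: I/I₀ = 3.6×10^10.
L = 10·(0.5563 + 10) = 105.56 dB.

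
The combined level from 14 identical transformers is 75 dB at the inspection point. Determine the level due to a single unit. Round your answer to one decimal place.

14 equal contributions raise the level by 10·log₁₀ 14 = 11.461 dB, so each unit alone gives 75 − 11.461.

63.5 dB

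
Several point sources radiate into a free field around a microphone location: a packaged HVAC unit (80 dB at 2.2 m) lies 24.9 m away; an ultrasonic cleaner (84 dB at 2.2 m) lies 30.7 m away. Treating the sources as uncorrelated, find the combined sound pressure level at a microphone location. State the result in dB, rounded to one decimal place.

Apply inverse-square spreading to bring every level to the receiver, then sum 10^(L/10).
packaged HVAC unit: 80 − 20·log₁₀(24.9/2.2) = 80 − 21.08 = 58.92 dB.
ultrasonic cleaner: 84 − 20·log₁₀(30.7/2.2) = 84 − 22.89 = 61.11 dB.
Σ 10^(L/10) = 2.071e+06 → L_total = 10·log₁₀(2.071e+06) = 63.16 dB.

63.2 dB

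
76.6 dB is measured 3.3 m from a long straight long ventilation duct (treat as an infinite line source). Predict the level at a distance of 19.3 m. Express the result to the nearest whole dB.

69 dB

Cylindrical spreading from a line source gives a 10·log₁₀(r₂/r₁) drop.
L₂ = 76.6 − 10·log₁₀(19.3/3.3) = 76.6 − 7.670 = 68.93 dB.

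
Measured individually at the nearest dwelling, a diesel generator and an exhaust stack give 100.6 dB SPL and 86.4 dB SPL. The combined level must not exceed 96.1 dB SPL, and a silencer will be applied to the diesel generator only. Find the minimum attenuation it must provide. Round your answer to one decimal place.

5.0 dB

Everything except the diesel generator sums to 10^(86.4/10) = 4.365e+08 in linear terms, 86.40 dB SPL.
The limit corresponds to 10^(96.1/10) = 4.074e+09; subtracting the fixed part leaves 3.637e+09 for the diesel generator, i.e. 95.61 dB SPL.
Required insertion loss = 100.6 − 95.61 = 4.99 dB.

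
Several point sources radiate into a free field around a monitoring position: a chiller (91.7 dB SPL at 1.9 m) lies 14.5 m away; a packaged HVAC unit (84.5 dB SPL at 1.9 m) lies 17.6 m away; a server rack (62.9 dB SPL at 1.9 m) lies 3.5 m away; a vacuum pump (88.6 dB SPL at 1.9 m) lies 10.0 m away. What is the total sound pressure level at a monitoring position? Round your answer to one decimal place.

First find each source's level at the receiver (point-source: −20·log₁₀(r/r_ref)), then combine on an intensity basis.
chiller: 91.7 − 20·log₁₀(14.5/1.9) = 91.7 − 17.65 = 74.05 dB SPL.
packaged HVAC unit: 84.5 − 20·log₁₀(17.6/1.9) = 84.5 − 19.34 = 65.16 dB SPL.
server rack: 62.9 − 20·log₁₀(3.5/1.9) = 62.9 − 5.31 = 57.59 dB SPL.
vacuum pump: 88.6 − 20·log₁₀(10.0/1.9) = 88.6 − 14.42 = 74.18 dB SPL.
Σ 10^(L/10) = 5.541e+07 → L_total = 10·log₁₀(5.541e+07) = 77.44 dB SPL.

77.4 dB SPL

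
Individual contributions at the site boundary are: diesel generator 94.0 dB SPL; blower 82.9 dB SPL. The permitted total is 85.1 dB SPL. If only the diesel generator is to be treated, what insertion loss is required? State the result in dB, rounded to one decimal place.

12.9 dB

Everything except the diesel generator sums to 10^(82.9/10) = 1.950e+08 in linear terms, 82.90 dB SPL.
To meet 85.1 dB SPL overall, the treated diesel generator may contribute at most 10^(85.1/10) − 1.950e+08 = 1.286e+08, i.e. 81.09 dB SPL.
So the diesel generator must be reduced from 94.0 to 81.09 dB SPL: IL = 12.91 dB.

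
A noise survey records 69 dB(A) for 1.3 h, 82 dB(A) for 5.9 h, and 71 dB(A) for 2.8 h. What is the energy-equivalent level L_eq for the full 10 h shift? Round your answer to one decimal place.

79.9 dB(A)

L_eq = 10·log₁₀[(1/T)·Σ tᵢ·10^(Lᵢ/10)] with T = 10 h.
Σ tᵢ·10^(Lᵢ/10) = 1.3·10^(69/10) + 5.9·10^(82/10) + 2.8·10^(71/10) = 9.807e+08.
L_eq = 10·log₁₀(9.807e+08/10) = 79.92 dB(A).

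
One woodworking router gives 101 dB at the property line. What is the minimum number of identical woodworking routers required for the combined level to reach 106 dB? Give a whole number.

4

N identical sources give L₁ + 10·log₁₀ N, so require 10·log₁₀ N ≥ 106 − 101 = 5.0 dB.
N ≥ 10^(5.0/10) = 3.162, so N = 4.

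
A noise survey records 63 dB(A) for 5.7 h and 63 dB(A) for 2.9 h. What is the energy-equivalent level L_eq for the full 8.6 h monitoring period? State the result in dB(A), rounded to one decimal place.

63.0 dB(A)

The energy average is taken in the linear domain: L_eq = 10·log₁₀[(Σ tᵢ·10^(Lᵢ/10))/T], T = 8.6 h.
Σ tᵢ·10^(Lᵢ/10) = 5.7·10^(63/10) + 2.9·10^(63/10) = 1.716e+07.
L_eq = 10·log₁₀(1.716e+07/8.6) = 63.00 dB(A).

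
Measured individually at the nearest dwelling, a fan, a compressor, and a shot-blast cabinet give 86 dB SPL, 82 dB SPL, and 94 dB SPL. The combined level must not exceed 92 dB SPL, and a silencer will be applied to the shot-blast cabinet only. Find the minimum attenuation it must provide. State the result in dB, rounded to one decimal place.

3.9 dB

Everything except the shot-blast cabinet sums to 10^(86/10) + 10^(82/10) = 5.566e+08 in linear terms, 87.46 dB SPL.
The limit corresponds to 10^(92/10) = 1.585e+09; subtracting the fixed part leaves 1.028e+09 for the shot-blast cabinet, i.e. 90.12 dB SPL.
Required insertion loss = 94 − 90.12 = 3.88 dB.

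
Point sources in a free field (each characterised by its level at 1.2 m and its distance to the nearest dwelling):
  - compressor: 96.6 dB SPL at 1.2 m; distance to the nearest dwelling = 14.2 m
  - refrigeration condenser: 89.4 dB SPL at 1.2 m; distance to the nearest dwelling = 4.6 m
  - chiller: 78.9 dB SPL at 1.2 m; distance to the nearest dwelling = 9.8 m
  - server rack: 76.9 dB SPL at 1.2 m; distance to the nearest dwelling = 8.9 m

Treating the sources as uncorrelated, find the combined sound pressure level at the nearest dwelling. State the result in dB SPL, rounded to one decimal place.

First find each source's level at the receiver (point-source: −20·log₁₀(r/r_ref)), then combine on an intensity basis.
compressor: 96.6 − 20·log₁₀(14.2/1.2) = 96.6 − 21.46 = 75.14 dB SPL.
refrigeration condenser: 89.4 − 20·log₁₀(4.6/1.2) = 89.4 − 11.67 = 77.73 dB SPL.
chiller: 78.9 − 20·log₁₀(9.8/1.2) = 78.9 − 18.24 = 60.66 dB SPL.
server rack: 76.9 − 20·log₁₀(8.9/1.2) = 76.9 − 17.40 = 59.50 dB SPL.
Σ 10^(L/10) = 9.397e+07 → L_total = 10·log₁₀(9.397e+07) = 79.73 dB SPL.

79.7 dB SPL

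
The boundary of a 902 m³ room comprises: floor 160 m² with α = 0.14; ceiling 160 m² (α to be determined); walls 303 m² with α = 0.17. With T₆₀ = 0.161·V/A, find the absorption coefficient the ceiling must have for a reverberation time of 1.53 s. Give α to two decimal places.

0.13

From T₆₀ = 0.161·V/A, the target T₆₀ = 1.53 s needs A = 0.161·902/1.53 = 94.92 m².
Absorption from the other surfaces = 160·0.14 + 303·0.17 = 73.91 m², so the ceiling must supply 21.01 m² over 160 m².
α = 21.01/160 = 0.131.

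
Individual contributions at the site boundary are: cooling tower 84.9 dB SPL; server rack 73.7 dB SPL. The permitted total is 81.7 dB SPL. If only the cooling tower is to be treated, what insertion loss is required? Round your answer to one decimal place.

3.9 dB

The untreated sources together contribute 10^(73.7/10) = 2.344e+07, i.e. 73.70 dB SPL.
To meet 81.7 dB SPL overall, the treated cooling tower may contribute at most 10^(81.7/10) − 2.344e+07 = 1.245e+08, i.e. 80.95 dB SPL.
So the cooling tower must be reduced from 84.9 to 80.95 dB SPL: IL = 3.95 dB.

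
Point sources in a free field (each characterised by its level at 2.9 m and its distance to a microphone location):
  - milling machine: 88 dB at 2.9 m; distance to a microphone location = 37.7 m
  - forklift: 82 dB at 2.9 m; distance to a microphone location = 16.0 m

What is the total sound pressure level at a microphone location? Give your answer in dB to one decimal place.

69.5 dB

Apply inverse-square spreading to bring every level to the receiver, then sum 10^(L/10).
milling machine: 88 − 20·log₁₀(37.7/2.9) = 88 − 22.28 = 65.72 dB.
forklift: 82 − 20·log₁₀(16.0/2.9) = 82 − 14.83 = 67.17 dB.
Σ 10^(L/10) = 8.940e+06 → L_total = 10·log₁₀(8.940e+06) = 69.51 dB.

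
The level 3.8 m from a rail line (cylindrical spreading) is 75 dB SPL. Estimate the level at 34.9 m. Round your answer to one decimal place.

For a line source, L₂ = L₁ − 10·log₁₀(r₂/r₁).
L₂ = 75 − 10·log₁₀(34.9/3.8) = 75 − 9.630 = 65.37 dB SPL.

65.4 dB SPL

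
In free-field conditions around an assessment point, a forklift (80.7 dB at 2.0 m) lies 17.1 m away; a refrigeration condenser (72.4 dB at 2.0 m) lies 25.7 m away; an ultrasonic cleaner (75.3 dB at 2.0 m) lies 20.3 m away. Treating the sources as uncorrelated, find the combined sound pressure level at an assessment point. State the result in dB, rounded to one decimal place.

First find each source's level at the receiver (point-source: −20·log₁₀(r/r_ref)), then combine on an intensity basis.
forklift: 80.7 − 20·log₁₀(17.1/2.0) = 80.7 − 18.64 = 62.06 dB.
refrigeration condenser: 72.4 − 20·log₁₀(25.7/2.0) = 72.4 − 22.18 = 50.22 dB.
ultrasonic cleaner: 75.3 − 20·log₁₀(20.3/2.0) = 75.3 − 20.13 = 55.17 dB.
Σ 10^(L/10) = 2.041e+06 → L_total = 10·log₁₀(2.041e+06) = 63.10 dB.

63.1 dB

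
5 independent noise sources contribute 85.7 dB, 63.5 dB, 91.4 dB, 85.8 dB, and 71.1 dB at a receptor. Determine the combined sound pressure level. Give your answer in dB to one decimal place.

93.3 dB

For uncorrelated sources the intensities add, so convert each level to linear form, sum, and take 10·log₁₀ of the total.
Σ 10^(L/10) = 10^(85.7/10) + 10^(63.5/10) + 10^(91.4/10) + 10^(85.8/10) + 10^(71.1/10) = 2.147e+09.
L_total = 10·log₁₀(2.147e+09) = 93.32 dB.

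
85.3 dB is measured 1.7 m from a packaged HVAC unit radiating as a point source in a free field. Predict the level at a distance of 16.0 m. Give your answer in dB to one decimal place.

Spherical spreading from a point source gives a 20·log₁₀(r₂/r₁) drop.
L₂ = 85.3 − 20·log₁₀(16.0/1.7) = 85.3 − 19.473 = 65.83 dB.

65.8 dB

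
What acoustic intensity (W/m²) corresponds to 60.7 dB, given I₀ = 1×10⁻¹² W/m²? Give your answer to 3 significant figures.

I/I₀ = 10^(60.7/10) = 1.175e+06, so I = 1.175e+06 × 10⁻¹² W/m².

1.17e-06 W/m²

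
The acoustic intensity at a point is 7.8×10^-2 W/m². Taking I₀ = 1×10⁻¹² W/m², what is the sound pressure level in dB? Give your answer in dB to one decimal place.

I/I₀ = 7.8×10^-2/10⁻¹² = 7.8×10^10, and L = 10·log₁₀(I/I₀).
L = 10·(0.8921 + 10) = 108.92 dB.

108.9 dB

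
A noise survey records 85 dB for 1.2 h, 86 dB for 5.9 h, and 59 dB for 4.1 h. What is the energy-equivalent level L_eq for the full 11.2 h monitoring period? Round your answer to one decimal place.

L_eq = 10·log₁₀[(1/T)·Σ tᵢ·10^(Lᵢ/10)] with T = 11.2 h.
Σ tᵢ·10^(Lᵢ/10) = 1.2·10^(85/10) + 5.9·10^(86/10) + 4.1·10^(59/10) = 2.732e+09.
L_eq = 10·log₁₀(2.732e+09/11.2) = 83.87 dB.

83.9 dB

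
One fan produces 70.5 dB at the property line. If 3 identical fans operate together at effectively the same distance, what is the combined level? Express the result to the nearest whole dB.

75 dB

L_total = L₁ + 10·log₁₀ N for N identical incoherent sources.
L_total = 70.5 + 10·log₁₀(3) = 70.5 + 4.771 = 75.27 dB.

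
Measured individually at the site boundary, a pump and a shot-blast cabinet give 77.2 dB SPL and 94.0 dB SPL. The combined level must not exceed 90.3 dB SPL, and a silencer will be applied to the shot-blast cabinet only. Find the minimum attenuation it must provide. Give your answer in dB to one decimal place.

3.9 dB

Everything except the shot-blast cabinet sums to 10^(77.2/10) = 5.248e+07 in linear terms, 77.20 dB SPL.
To meet 90.3 dB SPL overall, the treated shot-blast cabinet may contribute at most 10^(90.3/10) − 5.248e+07 = 1.019e+09, i.e. 90.08 dB SPL.
Required insertion loss = 94.0 − 90.08 = 3.92 dB.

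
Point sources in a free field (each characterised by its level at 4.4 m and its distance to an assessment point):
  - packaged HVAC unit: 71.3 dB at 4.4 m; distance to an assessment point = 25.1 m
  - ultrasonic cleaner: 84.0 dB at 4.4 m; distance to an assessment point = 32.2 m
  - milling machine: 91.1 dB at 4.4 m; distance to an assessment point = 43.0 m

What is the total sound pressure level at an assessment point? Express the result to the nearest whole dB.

Propagate each source to the receiver with L = L_ref − 20·log₁₀(r/r_ref), then add intensities.
packaged HVAC unit: 71.3 − 20·log₁₀(25.1/4.4) = 71.3 − 15.12 = 56.18 dB.
ultrasonic cleaner: 84.0 − 20·log₁₀(32.2/4.4) = 84.0 − 17.29 = 66.71 dB.
milling machine: 91.1 − 20·log₁₀(43.0/4.4) = 91.1 − 19.80 = 71.30 dB.
Σ 10^(L/10) = 1.859e+07 → L_total = 10·log₁₀(1.859e+07) = 72.69 dB.

73 dB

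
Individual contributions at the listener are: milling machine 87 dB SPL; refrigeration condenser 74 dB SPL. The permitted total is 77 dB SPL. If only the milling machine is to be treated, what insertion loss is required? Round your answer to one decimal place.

The untreated sources together contribute 10^(74/10) = 2.512e+07, i.e. 74.00 dB SPL.
To meet 77 dB SPL overall, the treated milling machine may contribute at most 10^(77/10) − 2.512e+07 = 2.500e+07, i.e. 73.98 dB SPL.
So the milling machine must be reduced from 87 to 73.98 dB SPL: IL = 13.02 dB.

13.0 dB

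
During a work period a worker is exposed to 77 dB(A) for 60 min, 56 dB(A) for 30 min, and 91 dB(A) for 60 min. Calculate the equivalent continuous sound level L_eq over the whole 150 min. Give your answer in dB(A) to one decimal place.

87.2 dB(A)

L_eq = 10·log₁₀[(1/T)·Σ tᵢ·10^(Lᵢ/10)] with T = 150 min.
Σ tᵢ·10^(Lᵢ/10) = 60·10^(77/10) + 30·10^(56/10) + 60·10^(91/10) = 7.855e+10.
L_eq = 10·log₁₀(7.855e+10/150) = 87.19 dB(A).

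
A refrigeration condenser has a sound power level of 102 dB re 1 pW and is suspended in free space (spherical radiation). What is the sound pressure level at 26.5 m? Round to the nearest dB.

63 dB

The power spreads over a sphere of area 4π·r², so L_p = L_w − 10·log₁₀(4π·r²).
4π·r² = 8825 m², 10·log₁₀ of that is 39.457 dB.
L_p = 102 − 39.457 = 62.54 dB.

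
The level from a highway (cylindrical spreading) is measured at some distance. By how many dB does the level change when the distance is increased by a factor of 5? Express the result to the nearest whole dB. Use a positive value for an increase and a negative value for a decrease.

-7 dB

A line source loses 3 dB per doubling of distance; generally ΔL = −10·log₁₀(r₂/r₁).
ΔL = −10·log₁₀(5) = -6.99 dB.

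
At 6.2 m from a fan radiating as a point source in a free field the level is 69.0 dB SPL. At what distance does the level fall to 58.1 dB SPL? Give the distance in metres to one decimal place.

21.7 m

The 10.9 dB drop corresponds to a distance ratio of 10^(10.9/20) for a point source.
r₂ = 6.2·10^((69.0−58.1)/20) = 6.2·10^(10.9/20) = 21.75 m.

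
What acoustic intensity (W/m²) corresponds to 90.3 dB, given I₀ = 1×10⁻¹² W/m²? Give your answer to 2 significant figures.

0.0011 W/m²

L = 10·log₁₀(I/I₀) ⇒ I = I₀·10^(L/10) = 10⁻¹² × 10^9.03.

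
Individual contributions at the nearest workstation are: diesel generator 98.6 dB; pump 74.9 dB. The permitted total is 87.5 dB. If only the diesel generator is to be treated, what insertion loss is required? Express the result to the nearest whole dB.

Everything except the diesel generator sums to 10^(74.9/10) = 3.090e+07 in linear terms, 74.90 dB.
The limit corresponds to 10^(87.5/10) = 5.623e+08; subtracting the fixed part leaves 5.314e+08 for the diesel generator, i.e. 87.25 dB.
Required insertion loss = 98.6 − 87.25 = 11.35 dB.

11 dB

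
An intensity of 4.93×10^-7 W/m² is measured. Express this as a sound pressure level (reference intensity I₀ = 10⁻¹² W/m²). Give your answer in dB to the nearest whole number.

57 dB

L = 10·log₁₀(I/I₀) = 10·log₁₀(4.93×10^-7/10⁻¹²) = 10·log₁₀(4.93×10^5).
L = 10·(0.6928 + 5) = 56.93 dB.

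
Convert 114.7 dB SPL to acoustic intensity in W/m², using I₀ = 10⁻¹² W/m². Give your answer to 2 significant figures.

0.30 W/m²

I = I₀·10^(L/10) = 10⁻¹² × 10^(114.7/10) = 10^(-0.530).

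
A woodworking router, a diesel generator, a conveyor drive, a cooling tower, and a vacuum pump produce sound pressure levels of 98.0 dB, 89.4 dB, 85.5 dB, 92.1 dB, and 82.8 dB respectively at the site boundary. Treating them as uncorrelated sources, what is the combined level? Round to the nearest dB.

Incoherent sources combine by intensity addition: L_total = 10·log₁₀(Σ 10^(L_i/10)).
Σ 10^(L/10) = 10^(98.0/10) + 10^(89.4/10) + 10^(85.5/10) + 10^(92.1/10) + 10^(82.8/10) = 9.348e+09.
L_total = 10·log₁₀(9.348e+09) = 99.71 dB.

100 dB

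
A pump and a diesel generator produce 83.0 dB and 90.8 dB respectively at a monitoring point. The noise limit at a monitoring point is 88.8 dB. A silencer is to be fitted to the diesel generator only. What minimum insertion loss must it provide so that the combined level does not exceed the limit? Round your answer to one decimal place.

Fixed contribution from the other source: Σ 10^(L/10) = 10^(83.0/10) = 1.995e+08 (83.00 dB).
To meet 88.8 dB overall, the treated diesel generator may contribute at most 10^(88.8/10) − 1.995e+08 = 5.591e+08, i.e. 87.47 dB.
Required insertion loss = 90.8 − 87.47 = 3.33 dB.

3.3 dB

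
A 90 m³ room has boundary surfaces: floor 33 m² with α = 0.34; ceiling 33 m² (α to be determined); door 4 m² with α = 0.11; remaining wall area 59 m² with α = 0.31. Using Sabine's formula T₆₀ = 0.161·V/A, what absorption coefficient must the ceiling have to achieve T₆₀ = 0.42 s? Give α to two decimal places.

0.14

Required total absorption A = 0.161·90/0.42 = 34.50 m².
Absorption from the other surfaces = 33·0.34 + 4·0.11 + 59·0.31 = 29.95 m², so the ceiling must supply 4.55 m² over 33 m².
α = 4.55/33 = 0.138.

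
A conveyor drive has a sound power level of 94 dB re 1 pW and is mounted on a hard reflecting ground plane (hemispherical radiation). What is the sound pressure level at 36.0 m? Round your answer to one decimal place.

Free-field hemispherical radiation: L_p = L_w − 10·log₁₀(2π·r²), r = 36.0 m.
2π·r² = 8143 m², 10·log₁₀ of that is 39.108 dB.
L_p = 94 − 39.108 = 54.89 dB.

54.9 dB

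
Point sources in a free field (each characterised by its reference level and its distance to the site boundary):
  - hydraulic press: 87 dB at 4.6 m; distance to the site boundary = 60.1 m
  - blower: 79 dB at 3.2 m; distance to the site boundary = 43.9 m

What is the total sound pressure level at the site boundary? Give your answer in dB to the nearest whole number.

Apply inverse-square spreading to bring every level to the receiver, then sum 10^(L/10).
hydraulic press: 87 − 20·log₁₀(60.1/4.6) = 87 − 22.32 = 64.68 dB.
blower: 79 − 20·log₁₀(43.9/3.2) = 79 − 22.75 = 56.25 dB.
Σ 10^(L/10) = 3.358e+06 → L_total = 10·log₁₀(3.358e+06) = 65.26 dB.

65 dB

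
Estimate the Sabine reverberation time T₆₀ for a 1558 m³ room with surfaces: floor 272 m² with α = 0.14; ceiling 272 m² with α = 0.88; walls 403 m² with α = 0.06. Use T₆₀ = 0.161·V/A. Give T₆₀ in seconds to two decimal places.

0.83 s

Total absorption A = 272·0.14 + 272·0.88 + 403·0.06 = 301.62 m² sabins.
T₆₀ = 0.161·V/A = 0.161·1558/301.62 = 0.832 s.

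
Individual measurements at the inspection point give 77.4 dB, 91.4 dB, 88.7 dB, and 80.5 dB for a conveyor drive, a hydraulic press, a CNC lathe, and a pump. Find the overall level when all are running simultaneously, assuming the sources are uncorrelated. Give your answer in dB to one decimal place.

93.6 dB

Incoherent sources combine by intensity addition: L_total = 10·log₁₀(Σ 10^(L_i/10)).
Σ 10^(L/10) = 10^(77.4/10) + 10^(91.4/10) + 10^(88.7/10) + 10^(80.5/10) = 2.289e+09.
L_total = 10·log₁₀(2.289e+09) = 93.60 dB.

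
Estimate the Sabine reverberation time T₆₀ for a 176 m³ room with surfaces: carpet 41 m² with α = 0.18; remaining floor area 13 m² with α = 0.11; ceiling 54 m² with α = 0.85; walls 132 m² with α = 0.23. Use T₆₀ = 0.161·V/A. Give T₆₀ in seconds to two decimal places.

Total absorption A = 41·0.18 + 13·0.11 + 54·0.85 + 132·0.23 = 85.07 m² sabins.
T₆₀ = 0.161·V/A = 0.161·176/85.07 = 0.333 s.

0.33 s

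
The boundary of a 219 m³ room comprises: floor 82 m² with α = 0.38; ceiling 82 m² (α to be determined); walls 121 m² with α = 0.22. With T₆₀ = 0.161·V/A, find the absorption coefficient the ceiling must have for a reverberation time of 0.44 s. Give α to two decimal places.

0.27

From T₆₀ = 0.161·V/A, the target T₆₀ = 0.44 s needs A = 0.161·219/0.44 = 80.13 m².
Absorption from the other surfaces = 82·0.38 + 121·0.22 = 57.78 m², so the ceiling must supply 22.35 m² over 82 m².
α = 22.35/82 = 0.273.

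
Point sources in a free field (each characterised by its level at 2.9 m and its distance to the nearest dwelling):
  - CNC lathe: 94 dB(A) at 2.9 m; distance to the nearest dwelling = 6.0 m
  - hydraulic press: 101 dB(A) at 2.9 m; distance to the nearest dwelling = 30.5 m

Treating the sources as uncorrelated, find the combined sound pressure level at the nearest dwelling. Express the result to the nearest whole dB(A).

Apply inverse-square spreading to bring every level to the receiver, then sum 10^(L/10).
CNC lathe: 94 − 20·log₁₀(6.0/2.9) = 94 − 6.32 = 87.68 dB(A).
hydraulic press: 101 − 20·log₁₀(30.5/2.9) = 101 − 20.44 = 80.56 dB(A).
Σ 10^(L/10) = 7.006e+08 → L_total = 10·log₁₀(7.006e+08) = 88.45 dB(A).

88 dB(A)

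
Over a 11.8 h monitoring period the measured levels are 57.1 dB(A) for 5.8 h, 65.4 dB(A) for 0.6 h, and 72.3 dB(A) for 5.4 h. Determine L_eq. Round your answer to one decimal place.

69.1 dB(A)

L_eq = 10·log₁₀[(1/T)·Σ tᵢ·10^(Lᵢ/10)] with T = 11.8 h.
Σ tᵢ·10^(Lᵢ/10) = 5.8·10^(57.1/10) + 0.6·10^(65.4/10) + 5.4·10^(72.3/10) = 9.676e+07.
L_eq = 10·log₁₀(9.676e+07/11.8) = 69.14 dB(A).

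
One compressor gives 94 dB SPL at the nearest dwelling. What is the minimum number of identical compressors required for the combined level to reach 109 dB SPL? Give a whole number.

32

The shortfall is 109 − 94 = 15.0 dB, and N units add 10·log₁₀ N, so need 10·log₁₀ N ≥ 15.0.
N ≥ 10^(15.0/10) = 31.623, so N = 32.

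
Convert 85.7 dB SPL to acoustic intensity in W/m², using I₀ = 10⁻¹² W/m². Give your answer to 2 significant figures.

I = I₀·10^(L/10) = 10⁻¹² × 10^(85.7/10) = 10^(-3.430).

0.00037 W/m²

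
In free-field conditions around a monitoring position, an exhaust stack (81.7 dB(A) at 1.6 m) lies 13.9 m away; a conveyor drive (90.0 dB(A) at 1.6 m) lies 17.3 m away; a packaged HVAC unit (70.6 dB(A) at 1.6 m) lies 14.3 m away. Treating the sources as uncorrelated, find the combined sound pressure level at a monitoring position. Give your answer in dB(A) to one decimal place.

Propagate each source to the receiver with L = L_ref − 20·log₁₀(r/r_ref), then add intensities.
exhaust stack: 81.7 − 20·log₁₀(13.9/1.6) = 81.7 − 18.78 = 62.92 dB(A).
conveyor drive: 90.0 − 20·log₁₀(17.3/1.6) = 90.0 − 20.68 = 69.32 dB(A).
packaged HVAC unit: 70.6 − 20·log₁₀(14.3/1.6) = 70.6 − 19.02 = 51.58 dB(A).
Σ 10^(L/10) = 1.066e+07 → L_total = 10·log₁₀(1.066e+07) = 70.28 dB(A).

70.3 dB(A)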